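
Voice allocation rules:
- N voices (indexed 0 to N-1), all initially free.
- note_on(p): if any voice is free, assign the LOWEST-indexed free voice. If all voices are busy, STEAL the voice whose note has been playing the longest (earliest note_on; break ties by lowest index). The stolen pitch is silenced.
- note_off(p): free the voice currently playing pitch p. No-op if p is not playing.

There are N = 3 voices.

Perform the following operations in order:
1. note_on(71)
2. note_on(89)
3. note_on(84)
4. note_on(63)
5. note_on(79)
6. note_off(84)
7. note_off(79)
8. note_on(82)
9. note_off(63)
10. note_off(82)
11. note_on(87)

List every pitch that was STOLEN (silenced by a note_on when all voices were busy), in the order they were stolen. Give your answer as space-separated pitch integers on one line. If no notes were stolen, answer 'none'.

Answer: 71 89

Derivation:
Op 1: note_on(71): voice 0 is free -> assigned | voices=[71 - -]
Op 2: note_on(89): voice 1 is free -> assigned | voices=[71 89 -]
Op 3: note_on(84): voice 2 is free -> assigned | voices=[71 89 84]
Op 4: note_on(63): all voices busy, STEAL voice 0 (pitch 71, oldest) -> assign | voices=[63 89 84]
Op 5: note_on(79): all voices busy, STEAL voice 1 (pitch 89, oldest) -> assign | voices=[63 79 84]
Op 6: note_off(84): free voice 2 | voices=[63 79 -]
Op 7: note_off(79): free voice 1 | voices=[63 - -]
Op 8: note_on(82): voice 1 is free -> assigned | voices=[63 82 -]
Op 9: note_off(63): free voice 0 | voices=[- 82 -]
Op 10: note_off(82): free voice 1 | voices=[- - -]
Op 11: note_on(87): voice 0 is free -> assigned | voices=[87 - -]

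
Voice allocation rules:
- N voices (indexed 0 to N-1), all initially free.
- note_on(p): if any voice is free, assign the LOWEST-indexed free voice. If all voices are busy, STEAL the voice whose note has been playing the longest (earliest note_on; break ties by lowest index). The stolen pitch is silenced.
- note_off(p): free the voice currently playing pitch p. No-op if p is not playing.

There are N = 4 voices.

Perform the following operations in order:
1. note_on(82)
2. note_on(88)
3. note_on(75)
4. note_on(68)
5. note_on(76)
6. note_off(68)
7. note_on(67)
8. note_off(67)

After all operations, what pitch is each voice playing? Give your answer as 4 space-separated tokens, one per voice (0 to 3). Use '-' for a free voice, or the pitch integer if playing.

Answer: 76 88 75 -

Derivation:
Op 1: note_on(82): voice 0 is free -> assigned | voices=[82 - - -]
Op 2: note_on(88): voice 1 is free -> assigned | voices=[82 88 - -]
Op 3: note_on(75): voice 2 is free -> assigned | voices=[82 88 75 -]
Op 4: note_on(68): voice 3 is free -> assigned | voices=[82 88 75 68]
Op 5: note_on(76): all voices busy, STEAL voice 0 (pitch 82, oldest) -> assign | voices=[76 88 75 68]
Op 6: note_off(68): free voice 3 | voices=[76 88 75 -]
Op 7: note_on(67): voice 3 is free -> assigned | voices=[76 88 75 67]
Op 8: note_off(67): free voice 3 | voices=[76 88 75 -]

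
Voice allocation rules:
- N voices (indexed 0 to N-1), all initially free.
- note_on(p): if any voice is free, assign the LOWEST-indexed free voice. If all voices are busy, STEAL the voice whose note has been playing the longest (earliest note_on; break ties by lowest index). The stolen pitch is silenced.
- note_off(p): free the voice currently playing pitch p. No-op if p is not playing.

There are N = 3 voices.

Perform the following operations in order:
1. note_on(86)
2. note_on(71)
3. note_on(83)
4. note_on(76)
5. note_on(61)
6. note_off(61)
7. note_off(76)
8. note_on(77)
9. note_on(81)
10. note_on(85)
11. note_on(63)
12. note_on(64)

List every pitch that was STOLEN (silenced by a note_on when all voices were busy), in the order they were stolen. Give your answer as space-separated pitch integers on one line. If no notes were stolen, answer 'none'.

Op 1: note_on(86): voice 0 is free -> assigned | voices=[86 - -]
Op 2: note_on(71): voice 1 is free -> assigned | voices=[86 71 -]
Op 3: note_on(83): voice 2 is free -> assigned | voices=[86 71 83]
Op 4: note_on(76): all voices busy, STEAL voice 0 (pitch 86, oldest) -> assign | voices=[76 71 83]
Op 5: note_on(61): all voices busy, STEAL voice 1 (pitch 71, oldest) -> assign | voices=[76 61 83]
Op 6: note_off(61): free voice 1 | voices=[76 - 83]
Op 7: note_off(76): free voice 0 | voices=[- - 83]
Op 8: note_on(77): voice 0 is free -> assigned | voices=[77 - 83]
Op 9: note_on(81): voice 1 is free -> assigned | voices=[77 81 83]
Op 10: note_on(85): all voices busy, STEAL voice 2 (pitch 83, oldest) -> assign | voices=[77 81 85]
Op 11: note_on(63): all voices busy, STEAL voice 0 (pitch 77, oldest) -> assign | voices=[63 81 85]
Op 12: note_on(64): all voices busy, STEAL voice 1 (pitch 81, oldest) -> assign | voices=[63 64 85]

Answer: 86 71 83 77 81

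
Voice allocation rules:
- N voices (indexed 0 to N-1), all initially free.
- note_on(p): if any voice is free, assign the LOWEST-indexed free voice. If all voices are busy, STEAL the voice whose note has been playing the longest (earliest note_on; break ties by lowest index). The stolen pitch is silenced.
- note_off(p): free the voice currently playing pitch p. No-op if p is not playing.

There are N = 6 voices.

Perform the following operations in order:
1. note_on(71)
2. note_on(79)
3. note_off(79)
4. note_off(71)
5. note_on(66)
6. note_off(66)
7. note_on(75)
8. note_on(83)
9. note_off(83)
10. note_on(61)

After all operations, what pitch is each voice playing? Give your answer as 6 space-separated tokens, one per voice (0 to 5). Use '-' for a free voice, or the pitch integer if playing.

Op 1: note_on(71): voice 0 is free -> assigned | voices=[71 - - - - -]
Op 2: note_on(79): voice 1 is free -> assigned | voices=[71 79 - - - -]
Op 3: note_off(79): free voice 1 | voices=[71 - - - - -]
Op 4: note_off(71): free voice 0 | voices=[- - - - - -]
Op 5: note_on(66): voice 0 is free -> assigned | voices=[66 - - - - -]
Op 6: note_off(66): free voice 0 | voices=[- - - - - -]
Op 7: note_on(75): voice 0 is free -> assigned | voices=[75 - - - - -]
Op 8: note_on(83): voice 1 is free -> assigned | voices=[75 83 - - - -]
Op 9: note_off(83): free voice 1 | voices=[75 - - - - -]
Op 10: note_on(61): voice 1 is free -> assigned | voices=[75 61 - - - -]

Answer: 75 61 - - - -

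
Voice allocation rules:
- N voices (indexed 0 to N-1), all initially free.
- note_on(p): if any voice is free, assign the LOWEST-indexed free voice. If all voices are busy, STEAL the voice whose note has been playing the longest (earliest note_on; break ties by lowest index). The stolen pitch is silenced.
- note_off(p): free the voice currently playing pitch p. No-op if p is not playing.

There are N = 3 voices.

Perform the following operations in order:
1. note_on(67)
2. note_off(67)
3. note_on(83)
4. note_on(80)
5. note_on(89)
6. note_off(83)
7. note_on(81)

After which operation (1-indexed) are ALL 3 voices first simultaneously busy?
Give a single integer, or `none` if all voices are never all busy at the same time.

Op 1: note_on(67): voice 0 is free -> assigned | voices=[67 - -]
Op 2: note_off(67): free voice 0 | voices=[- - -]
Op 3: note_on(83): voice 0 is free -> assigned | voices=[83 - -]
Op 4: note_on(80): voice 1 is free -> assigned | voices=[83 80 -]
Op 5: note_on(89): voice 2 is free -> assigned | voices=[83 80 89]
Op 6: note_off(83): free voice 0 | voices=[- 80 89]
Op 7: note_on(81): voice 0 is free -> assigned | voices=[81 80 89]

Answer: 5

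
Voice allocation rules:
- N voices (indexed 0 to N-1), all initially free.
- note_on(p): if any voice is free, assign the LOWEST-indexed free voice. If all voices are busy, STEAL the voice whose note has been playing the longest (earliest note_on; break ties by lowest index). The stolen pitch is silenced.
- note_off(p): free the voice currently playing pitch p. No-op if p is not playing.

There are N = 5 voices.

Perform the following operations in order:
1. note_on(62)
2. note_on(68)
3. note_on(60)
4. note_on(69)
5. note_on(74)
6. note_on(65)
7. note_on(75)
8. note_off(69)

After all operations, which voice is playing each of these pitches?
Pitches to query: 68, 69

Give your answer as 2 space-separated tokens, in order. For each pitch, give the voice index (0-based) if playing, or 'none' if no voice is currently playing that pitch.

Answer: none none

Derivation:
Op 1: note_on(62): voice 0 is free -> assigned | voices=[62 - - - -]
Op 2: note_on(68): voice 1 is free -> assigned | voices=[62 68 - - -]
Op 3: note_on(60): voice 2 is free -> assigned | voices=[62 68 60 - -]
Op 4: note_on(69): voice 3 is free -> assigned | voices=[62 68 60 69 -]
Op 5: note_on(74): voice 4 is free -> assigned | voices=[62 68 60 69 74]
Op 6: note_on(65): all voices busy, STEAL voice 0 (pitch 62, oldest) -> assign | voices=[65 68 60 69 74]
Op 7: note_on(75): all voices busy, STEAL voice 1 (pitch 68, oldest) -> assign | voices=[65 75 60 69 74]
Op 8: note_off(69): free voice 3 | voices=[65 75 60 - 74]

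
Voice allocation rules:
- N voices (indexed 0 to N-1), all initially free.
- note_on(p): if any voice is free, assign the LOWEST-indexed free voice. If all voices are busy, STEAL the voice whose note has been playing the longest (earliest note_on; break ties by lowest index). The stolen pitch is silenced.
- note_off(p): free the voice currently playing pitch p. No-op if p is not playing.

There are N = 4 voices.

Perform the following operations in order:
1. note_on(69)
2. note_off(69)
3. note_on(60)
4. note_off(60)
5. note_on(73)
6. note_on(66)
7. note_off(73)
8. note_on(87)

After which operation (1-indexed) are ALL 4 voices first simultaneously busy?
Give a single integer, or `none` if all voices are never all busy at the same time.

Op 1: note_on(69): voice 0 is free -> assigned | voices=[69 - - -]
Op 2: note_off(69): free voice 0 | voices=[- - - -]
Op 3: note_on(60): voice 0 is free -> assigned | voices=[60 - - -]
Op 4: note_off(60): free voice 0 | voices=[- - - -]
Op 5: note_on(73): voice 0 is free -> assigned | voices=[73 - - -]
Op 6: note_on(66): voice 1 is free -> assigned | voices=[73 66 - -]
Op 7: note_off(73): free voice 0 | voices=[- 66 - -]
Op 8: note_on(87): voice 0 is free -> assigned | voices=[87 66 - -]

Answer: none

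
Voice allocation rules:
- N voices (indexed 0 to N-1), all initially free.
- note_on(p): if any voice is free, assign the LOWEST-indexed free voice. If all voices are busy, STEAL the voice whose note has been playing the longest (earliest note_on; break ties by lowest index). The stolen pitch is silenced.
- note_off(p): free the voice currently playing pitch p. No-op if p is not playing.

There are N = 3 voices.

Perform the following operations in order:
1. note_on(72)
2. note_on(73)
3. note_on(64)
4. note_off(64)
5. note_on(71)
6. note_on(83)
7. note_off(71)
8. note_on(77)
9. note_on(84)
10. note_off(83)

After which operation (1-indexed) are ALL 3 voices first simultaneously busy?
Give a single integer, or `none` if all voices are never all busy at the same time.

Op 1: note_on(72): voice 0 is free -> assigned | voices=[72 - -]
Op 2: note_on(73): voice 1 is free -> assigned | voices=[72 73 -]
Op 3: note_on(64): voice 2 is free -> assigned | voices=[72 73 64]
Op 4: note_off(64): free voice 2 | voices=[72 73 -]
Op 5: note_on(71): voice 2 is free -> assigned | voices=[72 73 71]
Op 6: note_on(83): all voices busy, STEAL voice 0 (pitch 72, oldest) -> assign | voices=[83 73 71]
Op 7: note_off(71): free voice 2 | voices=[83 73 -]
Op 8: note_on(77): voice 2 is free -> assigned | voices=[83 73 77]
Op 9: note_on(84): all voices busy, STEAL voice 1 (pitch 73, oldest) -> assign | voices=[83 84 77]
Op 10: note_off(83): free voice 0 | voices=[- 84 77]

Answer: 3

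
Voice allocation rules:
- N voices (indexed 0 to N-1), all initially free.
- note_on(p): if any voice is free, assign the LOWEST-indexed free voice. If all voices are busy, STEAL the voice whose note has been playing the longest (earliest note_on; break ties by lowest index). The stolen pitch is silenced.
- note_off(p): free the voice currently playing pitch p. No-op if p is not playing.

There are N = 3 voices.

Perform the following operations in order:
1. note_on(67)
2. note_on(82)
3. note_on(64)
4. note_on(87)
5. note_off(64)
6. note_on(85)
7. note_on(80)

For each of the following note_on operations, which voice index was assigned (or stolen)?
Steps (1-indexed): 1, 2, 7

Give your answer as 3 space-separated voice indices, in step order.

Op 1: note_on(67): voice 0 is free -> assigned | voices=[67 - -]
Op 2: note_on(82): voice 1 is free -> assigned | voices=[67 82 -]
Op 3: note_on(64): voice 2 is free -> assigned | voices=[67 82 64]
Op 4: note_on(87): all voices busy, STEAL voice 0 (pitch 67, oldest) -> assign | voices=[87 82 64]
Op 5: note_off(64): free voice 2 | voices=[87 82 -]
Op 6: note_on(85): voice 2 is free -> assigned | voices=[87 82 85]
Op 7: note_on(80): all voices busy, STEAL voice 1 (pitch 82, oldest) -> assign | voices=[87 80 85]

Answer: 0 1 1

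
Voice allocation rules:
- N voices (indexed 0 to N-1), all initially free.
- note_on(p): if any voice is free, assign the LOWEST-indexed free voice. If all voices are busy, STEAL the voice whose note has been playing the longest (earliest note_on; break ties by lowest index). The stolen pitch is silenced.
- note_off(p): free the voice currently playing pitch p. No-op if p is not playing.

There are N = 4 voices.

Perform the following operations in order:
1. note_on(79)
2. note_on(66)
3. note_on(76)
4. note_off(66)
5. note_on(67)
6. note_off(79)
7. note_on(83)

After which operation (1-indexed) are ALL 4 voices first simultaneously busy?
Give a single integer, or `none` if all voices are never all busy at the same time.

Answer: none

Derivation:
Op 1: note_on(79): voice 0 is free -> assigned | voices=[79 - - -]
Op 2: note_on(66): voice 1 is free -> assigned | voices=[79 66 - -]
Op 3: note_on(76): voice 2 is free -> assigned | voices=[79 66 76 -]
Op 4: note_off(66): free voice 1 | voices=[79 - 76 -]
Op 5: note_on(67): voice 1 is free -> assigned | voices=[79 67 76 -]
Op 6: note_off(79): free voice 0 | voices=[- 67 76 -]
Op 7: note_on(83): voice 0 is free -> assigned | voices=[83 67 76 -]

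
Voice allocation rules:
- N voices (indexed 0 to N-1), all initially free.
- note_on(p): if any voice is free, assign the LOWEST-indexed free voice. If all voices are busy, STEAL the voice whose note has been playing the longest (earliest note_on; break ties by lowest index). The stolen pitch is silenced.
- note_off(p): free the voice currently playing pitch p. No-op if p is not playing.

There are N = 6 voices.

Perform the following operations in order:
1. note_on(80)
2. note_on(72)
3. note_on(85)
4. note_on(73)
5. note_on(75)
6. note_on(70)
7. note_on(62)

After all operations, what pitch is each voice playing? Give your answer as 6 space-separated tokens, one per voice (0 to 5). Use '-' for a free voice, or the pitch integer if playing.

Answer: 62 72 85 73 75 70

Derivation:
Op 1: note_on(80): voice 0 is free -> assigned | voices=[80 - - - - -]
Op 2: note_on(72): voice 1 is free -> assigned | voices=[80 72 - - - -]
Op 3: note_on(85): voice 2 is free -> assigned | voices=[80 72 85 - - -]
Op 4: note_on(73): voice 3 is free -> assigned | voices=[80 72 85 73 - -]
Op 5: note_on(75): voice 4 is free -> assigned | voices=[80 72 85 73 75 -]
Op 6: note_on(70): voice 5 is free -> assigned | voices=[80 72 85 73 75 70]
Op 7: note_on(62): all voices busy, STEAL voice 0 (pitch 80, oldest) -> assign | voices=[62 72 85 73 75 70]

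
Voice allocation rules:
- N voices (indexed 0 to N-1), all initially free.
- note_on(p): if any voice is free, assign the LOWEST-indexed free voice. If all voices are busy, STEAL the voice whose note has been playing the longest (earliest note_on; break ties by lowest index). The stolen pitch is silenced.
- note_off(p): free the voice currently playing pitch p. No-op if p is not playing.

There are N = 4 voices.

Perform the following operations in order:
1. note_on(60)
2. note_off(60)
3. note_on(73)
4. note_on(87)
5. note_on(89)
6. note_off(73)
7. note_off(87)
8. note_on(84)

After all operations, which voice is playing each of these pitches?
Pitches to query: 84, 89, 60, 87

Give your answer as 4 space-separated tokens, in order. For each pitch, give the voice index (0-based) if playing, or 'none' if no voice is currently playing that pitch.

Op 1: note_on(60): voice 0 is free -> assigned | voices=[60 - - -]
Op 2: note_off(60): free voice 0 | voices=[- - - -]
Op 3: note_on(73): voice 0 is free -> assigned | voices=[73 - - -]
Op 4: note_on(87): voice 1 is free -> assigned | voices=[73 87 - -]
Op 5: note_on(89): voice 2 is free -> assigned | voices=[73 87 89 -]
Op 6: note_off(73): free voice 0 | voices=[- 87 89 -]
Op 7: note_off(87): free voice 1 | voices=[- - 89 -]
Op 8: note_on(84): voice 0 is free -> assigned | voices=[84 - 89 -]

Answer: 0 2 none none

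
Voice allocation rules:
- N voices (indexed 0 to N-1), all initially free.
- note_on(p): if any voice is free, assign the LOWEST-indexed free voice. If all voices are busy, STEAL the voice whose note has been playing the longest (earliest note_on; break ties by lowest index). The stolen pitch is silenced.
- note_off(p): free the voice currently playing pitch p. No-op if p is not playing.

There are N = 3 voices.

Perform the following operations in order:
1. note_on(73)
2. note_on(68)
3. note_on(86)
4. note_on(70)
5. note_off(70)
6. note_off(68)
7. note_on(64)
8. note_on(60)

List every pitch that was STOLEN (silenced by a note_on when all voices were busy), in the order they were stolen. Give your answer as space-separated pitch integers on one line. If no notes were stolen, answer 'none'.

Op 1: note_on(73): voice 0 is free -> assigned | voices=[73 - -]
Op 2: note_on(68): voice 1 is free -> assigned | voices=[73 68 -]
Op 3: note_on(86): voice 2 is free -> assigned | voices=[73 68 86]
Op 4: note_on(70): all voices busy, STEAL voice 0 (pitch 73, oldest) -> assign | voices=[70 68 86]
Op 5: note_off(70): free voice 0 | voices=[- 68 86]
Op 6: note_off(68): free voice 1 | voices=[- - 86]
Op 7: note_on(64): voice 0 is free -> assigned | voices=[64 - 86]
Op 8: note_on(60): voice 1 is free -> assigned | voices=[64 60 86]

Answer: 73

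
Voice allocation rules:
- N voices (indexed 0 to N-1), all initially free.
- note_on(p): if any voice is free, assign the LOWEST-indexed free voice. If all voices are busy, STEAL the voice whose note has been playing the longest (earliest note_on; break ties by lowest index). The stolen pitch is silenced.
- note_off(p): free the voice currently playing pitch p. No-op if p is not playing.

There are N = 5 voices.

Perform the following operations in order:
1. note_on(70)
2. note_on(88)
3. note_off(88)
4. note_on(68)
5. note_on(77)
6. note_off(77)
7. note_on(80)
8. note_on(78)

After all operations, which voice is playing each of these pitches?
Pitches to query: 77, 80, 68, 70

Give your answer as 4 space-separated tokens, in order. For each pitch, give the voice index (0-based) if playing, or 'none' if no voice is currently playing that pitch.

Answer: none 2 1 0

Derivation:
Op 1: note_on(70): voice 0 is free -> assigned | voices=[70 - - - -]
Op 2: note_on(88): voice 1 is free -> assigned | voices=[70 88 - - -]
Op 3: note_off(88): free voice 1 | voices=[70 - - - -]
Op 4: note_on(68): voice 1 is free -> assigned | voices=[70 68 - - -]
Op 5: note_on(77): voice 2 is free -> assigned | voices=[70 68 77 - -]
Op 6: note_off(77): free voice 2 | voices=[70 68 - - -]
Op 7: note_on(80): voice 2 is free -> assigned | voices=[70 68 80 - -]
Op 8: note_on(78): voice 3 is free -> assigned | voices=[70 68 80 78 -]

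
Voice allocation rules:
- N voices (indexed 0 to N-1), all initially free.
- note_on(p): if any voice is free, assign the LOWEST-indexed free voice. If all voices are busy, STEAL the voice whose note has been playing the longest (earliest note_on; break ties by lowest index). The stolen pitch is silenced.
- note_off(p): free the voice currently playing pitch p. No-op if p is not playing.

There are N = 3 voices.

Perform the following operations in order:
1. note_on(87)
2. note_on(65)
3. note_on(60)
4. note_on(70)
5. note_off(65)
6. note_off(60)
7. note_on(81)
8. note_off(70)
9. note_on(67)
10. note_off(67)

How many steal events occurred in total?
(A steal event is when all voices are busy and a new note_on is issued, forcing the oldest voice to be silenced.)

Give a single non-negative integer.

Answer: 1

Derivation:
Op 1: note_on(87): voice 0 is free -> assigned | voices=[87 - -]
Op 2: note_on(65): voice 1 is free -> assigned | voices=[87 65 -]
Op 3: note_on(60): voice 2 is free -> assigned | voices=[87 65 60]
Op 4: note_on(70): all voices busy, STEAL voice 0 (pitch 87, oldest) -> assign | voices=[70 65 60]
Op 5: note_off(65): free voice 1 | voices=[70 - 60]
Op 6: note_off(60): free voice 2 | voices=[70 - -]
Op 7: note_on(81): voice 1 is free -> assigned | voices=[70 81 -]
Op 8: note_off(70): free voice 0 | voices=[- 81 -]
Op 9: note_on(67): voice 0 is free -> assigned | voices=[67 81 -]
Op 10: note_off(67): free voice 0 | voices=[- 81 -]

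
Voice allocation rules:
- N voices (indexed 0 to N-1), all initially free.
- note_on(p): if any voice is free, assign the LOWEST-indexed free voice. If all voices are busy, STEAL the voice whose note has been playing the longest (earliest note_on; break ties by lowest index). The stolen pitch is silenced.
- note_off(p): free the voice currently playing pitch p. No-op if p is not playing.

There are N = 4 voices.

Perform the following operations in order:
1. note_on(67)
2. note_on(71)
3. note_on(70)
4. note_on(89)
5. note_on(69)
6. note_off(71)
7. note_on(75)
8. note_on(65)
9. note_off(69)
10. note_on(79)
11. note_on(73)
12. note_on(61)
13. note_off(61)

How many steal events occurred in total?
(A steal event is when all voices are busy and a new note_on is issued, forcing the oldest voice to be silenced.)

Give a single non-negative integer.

Answer: 4

Derivation:
Op 1: note_on(67): voice 0 is free -> assigned | voices=[67 - - -]
Op 2: note_on(71): voice 1 is free -> assigned | voices=[67 71 - -]
Op 3: note_on(70): voice 2 is free -> assigned | voices=[67 71 70 -]
Op 4: note_on(89): voice 3 is free -> assigned | voices=[67 71 70 89]
Op 5: note_on(69): all voices busy, STEAL voice 0 (pitch 67, oldest) -> assign | voices=[69 71 70 89]
Op 6: note_off(71): free voice 1 | voices=[69 - 70 89]
Op 7: note_on(75): voice 1 is free -> assigned | voices=[69 75 70 89]
Op 8: note_on(65): all voices busy, STEAL voice 2 (pitch 70, oldest) -> assign | voices=[69 75 65 89]
Op 9: note_off(69): free voice 0 | voices=[- 75 65 89]
Op 10: note_on(79): voice 0 is free -> assigned | voices=[79 75 65 89]
Op 11: note_on(73): all voices busy, STEAL voice 3 (pitch 89, oldest) -> assign | voices=[79 75 65 73]
Op 12: note_on(61): all voices busy, STEAL voice 1 (pitch 75, oldest) -> assign | voices=[79 61 65 73]
Op 13: note_off(61): free voice 1 | voices=[79 - 65 73]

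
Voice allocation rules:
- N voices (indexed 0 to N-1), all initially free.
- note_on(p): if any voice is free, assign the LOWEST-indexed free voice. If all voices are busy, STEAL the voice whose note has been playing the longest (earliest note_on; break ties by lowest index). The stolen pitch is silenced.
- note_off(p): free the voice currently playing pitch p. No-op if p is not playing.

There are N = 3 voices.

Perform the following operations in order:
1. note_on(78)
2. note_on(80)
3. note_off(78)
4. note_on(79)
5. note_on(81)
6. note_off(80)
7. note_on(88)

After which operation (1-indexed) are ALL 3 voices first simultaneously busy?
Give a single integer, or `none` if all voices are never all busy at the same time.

Answer: 5

Derivation:
Op 1: note_on(78): voice 0 is free -> assigned | voices=[78 - -]
Op 2: note_on(80): voice 1 is free -> assigned | voices=[78 80 -]
Op 3: note_off(78): free voice 0 | voices=[- 80 -]
Op 4: note_on(79): voice 0 is free -> assigned | voices=[79 80 -]
Op 5: note_on(81): voice 2 is free -> assigned | voices=[79 80 81]
Op 6: note_off(80): free voice 1 | voices=[79 - 81]
Op 7: note_on(88): voice 1 is free -> assigned | voices=[79 88 81]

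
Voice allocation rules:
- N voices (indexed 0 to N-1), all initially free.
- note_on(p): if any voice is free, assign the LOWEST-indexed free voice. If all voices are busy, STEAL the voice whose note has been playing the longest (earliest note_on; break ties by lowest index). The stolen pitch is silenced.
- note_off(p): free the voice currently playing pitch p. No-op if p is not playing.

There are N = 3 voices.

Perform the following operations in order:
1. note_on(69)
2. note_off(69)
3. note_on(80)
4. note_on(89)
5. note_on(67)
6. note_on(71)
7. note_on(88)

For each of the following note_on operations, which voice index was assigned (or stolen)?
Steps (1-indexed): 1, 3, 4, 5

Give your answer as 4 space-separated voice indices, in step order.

Answer: 0 0 1 2

Derivation:
Op 1: note_on(69): voice 0 is free -> assigned | voices=[69 - -]
Op 2: note_off(69): free voice 0 | voices=[- - -]
Op 3: note_on(80): voice 0 is free -> assigned | voices=[80 - -]
Op 4: note_on(89): voice 1 is free -> assigned | voices=[80 89 -]
Op 5: note_on(67): voice 2 is free -> assigned | voices=[80 89 67]
Op 6: note_on(71): all voices busy, STEAL voice 0 (pitch 80, oldest) -> assign | voices=[71 89 67]
Op 7: note_on(88): all voices busy, STEAL voice 1 (pitch 89, oldest) -> assign | voices=[71 88 67]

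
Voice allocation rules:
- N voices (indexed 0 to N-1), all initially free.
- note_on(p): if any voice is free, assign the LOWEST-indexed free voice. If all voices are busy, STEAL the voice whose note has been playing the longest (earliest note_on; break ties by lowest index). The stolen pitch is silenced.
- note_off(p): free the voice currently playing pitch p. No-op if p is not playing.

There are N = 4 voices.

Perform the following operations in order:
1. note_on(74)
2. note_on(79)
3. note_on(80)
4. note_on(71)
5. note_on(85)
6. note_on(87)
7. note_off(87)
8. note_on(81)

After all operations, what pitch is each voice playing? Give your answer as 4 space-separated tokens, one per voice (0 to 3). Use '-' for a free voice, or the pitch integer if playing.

Answer: 85 81 80 71

Derivation:
Op 1: note_on(74): voice 0 is free -> assigned | voices=[74 - - -]
Op 2: note_on(79): voice 1 is free -> assigned | voices=[74 79 - -]
Op 3: note_on(80): voice 2 is free -> assigned | voices=[74 79 80 -]
Op 4: note_on(71): voice 3 is free -> assigned | voices=[74 79 80 71]
Op 5: note_on(85): all voices busy, STEAL voice 0 (pitch 74, oldest) -> assign | voices=[85 79 80 71]
Op 6: note_on(87): all voices busy, STEAL voice 1 (pitch 79, oldest) -> assign | voices=[85 87 80 71]
Op 7: note_off(87): free voice 1 | voices=[85 - 80 71]
Op 8: note_on(81): voice 1 is free -> assigned | voices=[85 81 80 71]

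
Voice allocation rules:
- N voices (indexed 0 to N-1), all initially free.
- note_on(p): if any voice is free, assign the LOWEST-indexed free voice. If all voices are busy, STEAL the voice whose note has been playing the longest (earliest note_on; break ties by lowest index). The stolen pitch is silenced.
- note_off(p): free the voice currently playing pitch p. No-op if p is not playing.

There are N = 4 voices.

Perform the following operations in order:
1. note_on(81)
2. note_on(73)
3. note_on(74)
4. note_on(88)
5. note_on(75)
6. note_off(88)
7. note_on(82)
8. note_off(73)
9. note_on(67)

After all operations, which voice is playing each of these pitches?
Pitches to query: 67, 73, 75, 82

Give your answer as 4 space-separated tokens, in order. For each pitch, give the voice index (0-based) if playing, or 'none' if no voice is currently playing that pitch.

Op 1: note_on(81): voice 0 is free -> assigned | voices=[81 - - -]
Op 2: note_on(73): voice 1 is free -> assigned | voices=[81 73 - -]
Op 3: note_on(74): voice 2 is free -> assigned | voices=[81 73 74 -]
Op 4: note_on(88): voice 3 is free -> assigned | voices=[81 73 74 88]
Op 5: note_on(75): all voices busy, STEAL voice 0 (pitch 81, oldest) -> assign | voices=[75 73 74 88]
Op 6: note_off(88): free voice 3 | voices=[75 73 74 -]
Op 7: note_on(82): voice 3 is free -> assigned | voices=[75 73 74 82]
Op 8: note_off(73): free voice 1 | voices=[75 - 74 82]
Op 9: note_on(67): voice 1 is free -> assigned | voices=[75 67 74 82]

Answer: 1 none 0 3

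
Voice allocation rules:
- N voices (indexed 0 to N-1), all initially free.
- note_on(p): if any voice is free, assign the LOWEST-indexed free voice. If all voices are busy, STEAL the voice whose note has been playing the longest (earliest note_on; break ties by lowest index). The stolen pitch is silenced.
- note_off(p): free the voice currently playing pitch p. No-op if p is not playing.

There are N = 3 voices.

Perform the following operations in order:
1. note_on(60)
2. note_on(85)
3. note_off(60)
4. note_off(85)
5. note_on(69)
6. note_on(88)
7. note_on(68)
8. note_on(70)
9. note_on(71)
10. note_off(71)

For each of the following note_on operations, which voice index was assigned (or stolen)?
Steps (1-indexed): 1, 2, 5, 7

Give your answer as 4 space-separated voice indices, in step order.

Op 1: note_on(60): voice 0 is free -> assigned | voices=[60 - -]
Op 2: note_on(85): voice 1 is free -> assigned | voices=[60 85 -]
Op 3: note_off(60): free voice 0 | voices=[- 85 -]
Op 4: note_off(85): free voice 1 | voices=[- - -]
Op 5: note_on(69): voice 0 is free -> assigned | voices=[69 - -]
Op 6: note_on(88): voice 1 is free -> assigned | voices=[69 88 -]
Op 7: note_on(68): voice 2 is free -> assigned | voices=[69 88 68]
Op 8: note_on(70): all voices busy, STEAL voice 0 (pitch 69, oldest) -> assign | voices=[70 88 68]
Op 9: note_on(71): all voices busy, STEAL voice 1 (pitch 88, oldest) -> assign | voices=[70 71 68]
Op 10: note_off(71): free voice 1 | voices=[70 - 68]

Answer: 0 1 0 2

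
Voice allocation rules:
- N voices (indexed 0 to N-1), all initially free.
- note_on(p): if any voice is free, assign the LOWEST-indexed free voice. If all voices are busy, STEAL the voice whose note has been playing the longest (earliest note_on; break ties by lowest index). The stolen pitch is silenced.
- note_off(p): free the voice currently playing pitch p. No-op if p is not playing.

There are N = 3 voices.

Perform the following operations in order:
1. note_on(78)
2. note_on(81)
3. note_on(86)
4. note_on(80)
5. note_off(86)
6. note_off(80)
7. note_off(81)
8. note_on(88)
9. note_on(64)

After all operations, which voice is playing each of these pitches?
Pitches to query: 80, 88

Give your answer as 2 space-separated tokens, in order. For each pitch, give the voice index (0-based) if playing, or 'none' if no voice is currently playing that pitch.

Op 1: note_on(78): voice 0 is free -> assigned | voices=[78 - -]
Op 2: note_on(81): voice 1 is free -> assigned | voices=[78 81 -]
Op 3: note_on(86): voice 2 is free -> assigned | voices=[78 81 86]
Op 4: note_on(80): all voices busy, STEAL voice 0 (pitch 78, oldest) -> assign | voices=[80 81 86]
Op 5: note_off(86): free voice 2 | voices=[80 81 -]
Op 6: note_off(80): free voice 0 | voices=[- 81 -]
Op 7: note_off(81): free voice 1 | voices=[- - -]
Op 8: note_on(88): voice 0 is free -> assigned | voices=[88 - -]
Op 9: note_on(64): voice 1 is free -> assigned | voices=[88 64 -]

Answer: none 0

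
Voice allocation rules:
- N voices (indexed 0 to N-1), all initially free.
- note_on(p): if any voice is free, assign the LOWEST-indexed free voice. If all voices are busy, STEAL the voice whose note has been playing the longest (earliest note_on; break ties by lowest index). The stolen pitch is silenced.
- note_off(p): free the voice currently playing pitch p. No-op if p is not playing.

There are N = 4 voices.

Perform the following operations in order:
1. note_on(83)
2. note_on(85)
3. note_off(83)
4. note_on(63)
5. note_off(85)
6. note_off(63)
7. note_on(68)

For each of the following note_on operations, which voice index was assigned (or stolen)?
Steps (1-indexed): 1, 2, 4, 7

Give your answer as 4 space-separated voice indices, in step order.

Op 1: note_on(83): voice 0 is free -> assigned | voices=[83 - - -]
Op 2: note_on(85): voice 1 is free -> assigned | voices=[83 85 - -]
Op 3: note_off(83): free voice 0 | voices=[- 85 - -]
Op 4: note_on(63): voice 0 is free -> assigned | voices=[63 85 - -]
Op 5: note_off(85): free voice 1 | voices=[63 - - -]
Op 6: note_off(63): free voice 0 | voices=[- - - -]
Op 7: note_on(68): voice 0 is free -> assigned | voices=[68 - - -]

Answer: 0 1 0 0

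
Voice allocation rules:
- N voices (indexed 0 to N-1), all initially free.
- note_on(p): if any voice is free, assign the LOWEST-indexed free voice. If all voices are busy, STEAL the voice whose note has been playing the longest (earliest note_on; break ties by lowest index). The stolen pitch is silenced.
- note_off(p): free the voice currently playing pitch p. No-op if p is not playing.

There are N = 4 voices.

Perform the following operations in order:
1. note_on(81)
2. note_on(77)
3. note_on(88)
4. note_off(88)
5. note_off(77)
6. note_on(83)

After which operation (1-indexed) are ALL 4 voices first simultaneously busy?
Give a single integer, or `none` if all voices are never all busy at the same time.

Op 1: note_on(81): voice 0 is free -> assigned | voices=[81 - - -]
Op 2: note_on(77): voice 1 is free -> assigned | voices=[81 77 - -]
Op 3: note_on(88): voice 2 is free -> assigned | voices=[81 77 88 -]
Op 4: note_off(88): free voice 2 | voices=[81 77 - -]
Op 5: note_off(77): free voice 1 | voices=[81 - - -]
Op 6: note_on(83): voice 1 is free -> assigned | voices=[81 83 - -]

Answer: none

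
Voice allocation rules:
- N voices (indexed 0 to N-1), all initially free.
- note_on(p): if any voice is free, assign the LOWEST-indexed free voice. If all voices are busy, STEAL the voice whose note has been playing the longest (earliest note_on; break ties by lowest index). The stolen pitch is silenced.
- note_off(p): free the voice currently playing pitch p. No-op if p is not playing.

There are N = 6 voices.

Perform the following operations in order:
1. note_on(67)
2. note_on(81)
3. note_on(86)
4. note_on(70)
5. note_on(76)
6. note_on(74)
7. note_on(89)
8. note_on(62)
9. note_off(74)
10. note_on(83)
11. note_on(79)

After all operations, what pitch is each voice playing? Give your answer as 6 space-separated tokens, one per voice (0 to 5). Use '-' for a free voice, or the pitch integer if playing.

Answer: 89 62 79 70 76 83

Derivation:
Op 1: note_on(67): voice 0 is free -> assigned | voices=[67 - - - - -]
Op 2: note_on(81): voice 1 is free -> assigned | voices=[67 81 - - - -]
Op 3: note_on(86): voice 2 is free -> assigned | voices=[67 81 86 - - -]
Op 4: note_on(70): voice 3 is free -> assigned | voices=[67 81 86 70 - -]
Op 5: note_on(76): voice 4 is free -> assigned | voices=[67 81 86 70 76 -]
Op 6: note_on(74): voice 5 is free -> assigned | voices=[67 81 86 70 76 74]
Op 7: note_on(89): all voices busy, STEAL voice 0 (pitch 67, oldest) -> assign | voices=[89 81 86 70 76 74]
Op 8: note_on(62): all voices busy, STEAL voice 1 (pitch 81, oldest) -> assign | voices=[89 62 86 70 76 74]
Op 9: note_off(74): free voice 5 | voices=[89 62 86 70 76 -]
Op 10: note_on(83): voice 5 is free -> assigned | voices=[89 62 86 70 76 83]
Op 11: note_on(79): all voices busy, STEAL voice 2 (pitch 86, oldest) -> assign | voices=[89 62 79 70 76 83]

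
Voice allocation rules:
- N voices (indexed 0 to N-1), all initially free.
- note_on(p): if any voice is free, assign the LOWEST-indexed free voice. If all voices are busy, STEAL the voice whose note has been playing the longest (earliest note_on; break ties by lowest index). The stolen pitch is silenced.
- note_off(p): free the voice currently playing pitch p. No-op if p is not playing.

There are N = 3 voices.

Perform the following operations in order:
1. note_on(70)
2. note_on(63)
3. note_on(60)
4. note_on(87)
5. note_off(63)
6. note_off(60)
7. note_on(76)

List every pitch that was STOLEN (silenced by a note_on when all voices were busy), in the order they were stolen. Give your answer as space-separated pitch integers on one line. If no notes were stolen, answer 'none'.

Answer: 70

Derivation:
Op 1: note_on(70): voice 0 is free -> assigned | voices=[70 - -]
Op 2: note_on(63): voice 1 is free -> assigned | voices=[70 63 -]
Op 3: note_on(60): voice 2 is free -> assigned | voices=[70 63 60]
Op 4: note_on(87): all voices busy, STEAL voice 0 (pitch 70, oldest) -> assign | voices=[87 63 60]
Op 5: note_off(63): free voice 1 | voices=[87 - 60]
Op 6: note_off(60): free voice 2 | voices=[87 - -]
Op 7: note_on(76): voice 1 is free -> assigned | voices=[87 76 -]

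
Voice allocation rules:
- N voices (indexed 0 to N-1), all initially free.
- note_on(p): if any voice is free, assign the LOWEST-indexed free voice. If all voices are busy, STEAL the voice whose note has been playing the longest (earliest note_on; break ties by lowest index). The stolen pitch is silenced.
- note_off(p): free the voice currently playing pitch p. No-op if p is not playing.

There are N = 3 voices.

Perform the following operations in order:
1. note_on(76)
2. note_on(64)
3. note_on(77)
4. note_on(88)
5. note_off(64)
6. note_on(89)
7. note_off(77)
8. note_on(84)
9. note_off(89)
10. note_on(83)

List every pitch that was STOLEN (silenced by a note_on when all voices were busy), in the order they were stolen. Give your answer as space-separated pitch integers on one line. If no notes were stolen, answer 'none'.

Answer: 76

Derivation:
Op 1: note_on(76): voice 0 is free -> assigned | voices=[76 - -]
Op 2: note_on(64): voice 1 is free -> assigned | voices=[76 64 -]
Op 3: note_on(77): voice 2 is free -> assigned | voices=[76 64 77]
Op 4: note_on(88): all voices busy, STEAL voice 0 (pitch 76, oldest) -> assign | voices=[88 64 77]
Op 5: note_off(64): free voice 1 | voices=[88 - 77]
Op 6: note_on(89): voice 1 is free -> assigned | voices=[88 89 77]
Op 7: note_off(77): free voice 2 | voices=[88 89 -]
Op 8: note_on(84): voice 2 is free -> assigned | voices=[88 89 84]
Op 9: note_off(89): free voice 1 | voices=[88 - 84]
Op 10: note_on(83): voice 1 is free -> assigned | voices=[88 83 84]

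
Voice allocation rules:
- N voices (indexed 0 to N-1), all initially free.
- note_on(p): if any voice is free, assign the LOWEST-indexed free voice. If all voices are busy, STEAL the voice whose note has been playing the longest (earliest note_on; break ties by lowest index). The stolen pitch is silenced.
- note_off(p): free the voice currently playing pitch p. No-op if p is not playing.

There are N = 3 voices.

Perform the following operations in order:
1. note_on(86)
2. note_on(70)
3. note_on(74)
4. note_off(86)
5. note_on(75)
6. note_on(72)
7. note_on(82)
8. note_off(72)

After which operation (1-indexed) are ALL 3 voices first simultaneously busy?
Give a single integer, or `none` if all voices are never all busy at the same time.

Op 1: note_on(86): voice 0 is free -> assigned | voices=[86 - -]
Op 2: note_on(70): voice 1 is free -> assigned | voices=[86 70 -]
Op 3: note_on(74): voice 2 is free -> assigned | voices=[86 70 74]
Op 4: note_off(86): free voice 0 | voices=[- 70 74]
Op 5: note_on(75): voice 0 is free -> assigned | voices=[75 70 74]
Op 6: note_on(72): all voices busy, STEAL voice 1 (pitch 70, oldest) -> assign | voices=[75 72 74]
Op 7: note_on(82): all voices busy, STEAL voice 2 (pitch 74, oldest) -> assign | voices=[75 72 82]
Op 8: note_off(72): free voice 1 | voices=[75 - 82]

Answer: 3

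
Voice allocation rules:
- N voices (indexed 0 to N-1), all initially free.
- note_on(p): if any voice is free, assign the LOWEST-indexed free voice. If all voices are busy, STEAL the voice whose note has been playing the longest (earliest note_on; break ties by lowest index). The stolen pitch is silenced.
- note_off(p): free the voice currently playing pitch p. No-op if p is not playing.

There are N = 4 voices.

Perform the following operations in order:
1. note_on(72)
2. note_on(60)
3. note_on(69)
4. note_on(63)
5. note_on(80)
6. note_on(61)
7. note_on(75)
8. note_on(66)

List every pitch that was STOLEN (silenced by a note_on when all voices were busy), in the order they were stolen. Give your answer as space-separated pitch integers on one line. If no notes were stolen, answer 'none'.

Op 1: note_on(72): voice 0 is free -> assigned | voices=[72 - - -]
Op 2: note_on(60): voice 1 is free -> assigned | voices=[72 60 - -]
Op 3: note_on(69): voice 2 is free -> assigned | voices=[72 60 69 -]
Op 4: note_on(63): voice 3 is free -> assigned | voices=[72 60 69 63]
Op 5: note_on(80): all voices busy, STEAL voice 0 (pitch 72, oldest) -> assign | voices=[80 60 69 63]
Op 6: note_on(61): all voices busy, STEAL voice 1 (pitch 60, oldest) -> assign | voices=[80 61 69 63]
Op 7: note_on(75): all voices busy, STEAL voice 2 (pitch 69, oldest) -> assign | voices=[80 61 75 63]
Op 8: note_on(66): all voices busy, STEAL voice 3 (pitch 63, oldest) -> assign | voices=[80 61 75 66]

Answer: 72 60 69 63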